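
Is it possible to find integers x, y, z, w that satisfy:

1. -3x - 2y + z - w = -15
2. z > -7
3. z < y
Yes

Take x = 4, y = 2, z = 1, w = 0. Substituting into each constraint:
  (1) -3(4) - 2(2) + 1 + 0 = -15 ✓
  (2) 1 > -7 ✓
  (3) 1 < 2 ✓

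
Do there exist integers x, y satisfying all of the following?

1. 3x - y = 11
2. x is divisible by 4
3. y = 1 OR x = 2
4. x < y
No

A contradictory subset is {3x - y = 11, y = 1 OR x = 2, x < y}. No integer assignment can satisfy these jointly:

  - 3x - y = 11: is a linear equation tying the variables together
  - y = 1 OR x = 2: forces a choice: either y = 1 or x = 2
  - x < y: bounds one variable relative to another variable

Split on the disjunction (y = 1 OR x = 2):
  • If y = 1: the equation forces x = 4, giving (y, x) = (1, 4), which violates y > x.
  • If x = 2: the equation forces y = -5, giving (x, y) = (2, -5), which violates y > x.
Both branches are infeasible, so the system has no integer solution.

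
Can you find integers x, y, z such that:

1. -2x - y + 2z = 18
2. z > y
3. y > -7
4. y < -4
Yes

Take x = -6, y = -6, z = 0. Substituting into each constraint:
  (1) -2(-6) + 6 + 2(0) = 18 ✓
  (2) 0 > -6 ✓
  (3) -6 > -7 ✓
  (4) -6 < -4 ✓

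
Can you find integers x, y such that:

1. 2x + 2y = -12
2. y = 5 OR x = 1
Yes

Take x = 1, y = -7. Substituting into each constraint:
  (1) 2(1) + 2(-7) = -12 ✓
  (2) x = 1, target 1 ✓ (second branch holds)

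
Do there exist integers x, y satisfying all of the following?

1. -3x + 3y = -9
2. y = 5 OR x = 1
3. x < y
No

A contradictory subset is {-3x + 3y = -9, x < y}. No integer assignment can satisfy these jointly:

  - -3x + 3y = -9: is a linear equation tying the variables together
  - x < y: bounds one variable relative to another variable

From the equation, x − y = 3, i.e. y − x = -3; but y > x requires y − x ≥ 1. Contradiction.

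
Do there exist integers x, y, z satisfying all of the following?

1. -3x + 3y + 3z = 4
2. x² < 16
No

Even the single constraint (-3x + 3y + 3z = 4) is infeasible over the integers.

  - -3x + 3y + 3z = 4: every term on the left is divisible by 3, so the LHS ≡ 0 (mod 3), but the RHS 4 is not — no integer solution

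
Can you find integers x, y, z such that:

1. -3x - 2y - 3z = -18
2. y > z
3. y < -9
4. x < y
No

The full constraint system is jointly infeasible over the integers. Each constraint and what it forces:

  - -3x - 2y - 3z = -18: is a linear equation tying the variables together
  - y > z: bounds one variable relative to another variable
  - y < -9: bounds one variable relative to a constant
  - x < y: bounds one variable relative to another variable

Propagating the comparisons: z < y and y ≤ -10 give z ≤ -11; x < y and y ≤ -10 give x ≤ -11. Range argument: with x ∈ [−∞, -11], y ∈ [−∞, -10], z ∈ [−∞, -11], the left side of the equation is at least 86, but the right side is -18 < 86. No integer solution exists.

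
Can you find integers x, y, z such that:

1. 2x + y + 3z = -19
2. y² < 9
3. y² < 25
Yes

Take x = -10, y = 1, z = 0. Substituting into each constraint:
  (1) 2(-10) + 1 + 3(0) = -19 ✓
  (2) y² = (1)² = 1, and 1 < 9 ✓
  (3) y² = (1)² = 1, and 1 < 25 ✓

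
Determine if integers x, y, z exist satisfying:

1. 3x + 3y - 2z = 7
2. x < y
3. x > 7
Yes

Take x = 8, y = 9, z = 22. Substituting into each constraint:
  (1) 3(8) + 3(9) - 2(22) = 7 ✓
  (2) 8 < 9 ✓
  (3) 8 > 7 ✓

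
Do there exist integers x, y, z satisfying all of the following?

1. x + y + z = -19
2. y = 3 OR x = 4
Yes

Take x = -22, y = 3, z = 0. Substituting into each constraint:
  (1) (-22) + 3 + 0 = -19 ✓
  (2) y = 3, target 3 ✓ (first branch holds)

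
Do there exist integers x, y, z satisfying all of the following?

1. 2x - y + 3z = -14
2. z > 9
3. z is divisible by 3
Yes

Take x = 0, y = 50, z = 12. Substituting into each constraint:
  (1) 2(0) + (-50) + 3(12) = -14 ✓
  (2) 12 > 9 ✓
  (3) 12 = 3 × 4, remainder 0 ✓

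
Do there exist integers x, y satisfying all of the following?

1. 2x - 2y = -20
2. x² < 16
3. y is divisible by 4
Yes

Take x = 2, y = 12. Substituting into each constraint:
  (1) 2(2) - 2(12) = -20 ✓
  (2) x² = (2)² = 4, and 4 < 16 ✓
  (3) 12 = 4 × 3, remainder 0 ✓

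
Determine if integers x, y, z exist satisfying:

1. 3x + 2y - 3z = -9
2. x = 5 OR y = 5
Yes

Take x = 5, y = 6, z = 12. Substituting into each constraint:
  (1) 3(5) + 2(6) - 3(12) = -9 ✓
  (2) x = 5, target 5 ✓ (first branch holds)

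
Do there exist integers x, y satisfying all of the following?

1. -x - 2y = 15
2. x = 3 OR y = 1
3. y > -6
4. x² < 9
No

The full constraint system is jointly infeasible over the integers. Each constraint and what it forces:

  - -x - 2y = 15: is a linear equation tying the variables together
  - x = 3 OR y = 1: forces a choice: either x = 3 or y = 1
  - y > -6: bounds one variable relative to a constant
  - x² < 9: restricts x to |x| ≤ 2

Split on the disjunction (x = 3 OR y = 1):
  • If x = 3: this contradicts x² < 9, which requires |x| ≤ 2.
  • If y = 1: the equation forces x = -17, but x² < 9 requires |x| ≤ 2.
Both branches are infeasible, so the system has no integer solution.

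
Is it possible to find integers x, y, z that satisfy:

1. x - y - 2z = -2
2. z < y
Yes

Take x = -1, y = 1, z = 0. Substituting into each constraint:
  (1) (-1) + (-1) - 2(0) = -2 ✓
  (2) 0 < 1 ✓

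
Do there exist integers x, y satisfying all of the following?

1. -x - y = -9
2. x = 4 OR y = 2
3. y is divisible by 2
Yes

Take x = 7, y = 2. Substituting into each constraint:
  (1) (-7) + (-2) = -9 ✓
  (2) y = 2, target 2 ✓ (second branch holds)
  (3) 2 = 2 × 1, remainder 0 ✓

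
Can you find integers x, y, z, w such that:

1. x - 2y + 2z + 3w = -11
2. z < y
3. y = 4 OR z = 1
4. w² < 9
Yes

Take x = -9, y = 4, z = 3, w = 0. Substituting into each constraint:
  (1) (-9) - 2(4) + 2(3) + 3(0) = -11 ✓
  (2) 3 < 4 ✓
  (3) y = 4, target 4 ✓ (first branch holds)
  (4) w² = (0)² = 0, and 0 < 9 ✓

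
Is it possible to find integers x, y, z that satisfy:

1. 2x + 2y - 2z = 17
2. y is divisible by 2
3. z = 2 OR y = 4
No

Even the single constraint (2x + 2y - 2z = 17) is infeasible over the integers.

  - 2x + 2y - 2z = 17: every term on the left is divisible by 2, so the LHS ≡ 0 (mod 2), but the RHS 17 is not — no integer solution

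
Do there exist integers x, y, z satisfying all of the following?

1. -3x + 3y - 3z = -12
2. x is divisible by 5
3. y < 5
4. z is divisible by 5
Yes

Take x = 0, y = -4, z = 0. Substituting into each constraint:
  (1) -3(0) + 3(-4) - 3(0) = -12 ✓
  (2) 0 = 5 × 0, remainder 0 ✓
  (3) -4 < 5 ✓
  (4) 0 = 5 × 0, remainder 0 ✓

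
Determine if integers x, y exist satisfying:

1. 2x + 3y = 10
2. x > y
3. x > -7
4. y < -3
Yes

Take x = 11, y = -4. Substituting into each constraint:
  (1) 2(11) + 3(-4) = 10 ✓
  (2) 11 > -4 ✓
  (3) 11 > -7 ✓
  (4) -4 < -3 ✓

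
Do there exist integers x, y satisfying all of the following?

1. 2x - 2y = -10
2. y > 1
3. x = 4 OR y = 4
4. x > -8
Yes

Take x = -1, y = 4. Substituting into each constraint:
  (1) 2(-1) - 2(4) = -10 ✓
  (2) 4 > 1 ✓
  (3) y = 4, target 4 ✓ (second branch holds)
  (4) -1 > -8 ✓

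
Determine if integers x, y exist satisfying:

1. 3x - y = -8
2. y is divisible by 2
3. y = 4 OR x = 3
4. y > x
No

A contradictory subset is {3x - y = -8, y is divisible by 2, y = 4 OR x = 3}. No integer assignment can satisfy these jointly:

  - 3x - y = -8: is a linear equation tying the variables together
  - y is divisible by 2: restricts y to multiples of 2
  - y = 4 OR x = 3: forces a choice: either y = 4 or x = 3

Split on the disjunction (y = 4 OR x = 3):
  • If y = 4: with y = 4, every remaining term of the linear equation is divisible by 3, so the left side is ≡ 0 (mod 3); but the right side -4 ≡ 2 (mod 3). No integers can satisfy it.
  • If x = 3: with x = 3, writing y = 2y', every remaining term of the linear equation is divisible by 2, so the left side is ≡ 0 (mod 2); but the right side -17 ≡ 1 (mod 2). No integers can satisfy it.
Both branches are infeasible, so the system has no integer solution.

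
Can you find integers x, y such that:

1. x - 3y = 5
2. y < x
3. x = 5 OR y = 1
Yes

Take x = 5, y = 0. Substituting into each constraint:
  (1) 5 - 3(0) = 5 ✓
  (2) 0 < 5 ✓
  (3) x = 5, target 5 ✓ (first branch holds)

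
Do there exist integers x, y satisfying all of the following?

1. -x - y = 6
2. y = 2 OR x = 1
Yes

Take x = 1, y = -7. Substituting into each constraint:
  (1) (-1) + 7 = 6 ✓
  (2) x = 1, target 1 ✓ (second branch holds)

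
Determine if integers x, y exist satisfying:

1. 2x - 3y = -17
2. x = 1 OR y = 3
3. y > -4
Yes

Take x = -4, y = 3. Substituting into each constraint:
  (1) 2(-4) - 3(3) = -17 ✓
  (2) y = 3, target 3 ✓ (second branch holds)
  (3) 3 > -4 ✓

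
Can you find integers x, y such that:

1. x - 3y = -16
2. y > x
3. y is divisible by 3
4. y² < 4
Yes

Take x = -16, y = 0. Substituting into each constraint:
  (1) (-16) - 3(0) = -16 ✓
  (2) 0 > -16 ✓
  (3) 0 = 3 × 0, remainder 0 ✓
  (4) y² = (0)² = 0, and 0 < 4 ✓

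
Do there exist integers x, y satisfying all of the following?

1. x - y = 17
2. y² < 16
Yes

Take x = 17, y = 0. Substituting into each constraint:
  (1) 17 + 0 = 17 ✓
  (2) y² = (0)² = 0, and 0 < 16 ✓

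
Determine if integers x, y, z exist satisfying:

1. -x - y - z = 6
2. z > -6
Yes

Take x = 0, y = -1, z = -5. Substituting into each constraint:
  (1) 0 + 1 + 5 = 6 ✓
  (2) -5 > -6 ✓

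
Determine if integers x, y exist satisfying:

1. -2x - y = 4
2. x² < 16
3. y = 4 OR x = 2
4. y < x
Yes

Take x = 2, y = -8. Substituting into each constraint:
  (1) -2(2) + 8 = 4 ✓
  (2) x² = (2)² = 4, and 4 < 16 ✓
  (3) x = 2, target 2 ✓ (second branch holds)
  (4) -8 < 2 ✓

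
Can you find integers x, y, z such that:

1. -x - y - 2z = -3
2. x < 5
Yes

Take x = 0, y = 3, z = 0. Substituting into each constraint:
  (1) 0 + (-3) - 2(0) = -3 ✓
  (2) 0 < 5 ✓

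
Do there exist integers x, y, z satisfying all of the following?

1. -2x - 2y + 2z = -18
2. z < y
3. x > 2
Yes

Take x = 8, y = 0, z = -1. Substituting into each constraint:
  (1) -2(8) - 2(0) + 2(-1) = -18 ✓
  (2) -1 < 0 ✓
  (3) 8 > 2 ✓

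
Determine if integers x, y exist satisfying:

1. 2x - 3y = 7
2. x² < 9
Yes

Take x = -1, y = -3. Substituting into each constraint:
  (1) 2(-1) - 3(-3) = 7 ✓
  (2) x² = (-1)² = 1, and 1 < 9 ✓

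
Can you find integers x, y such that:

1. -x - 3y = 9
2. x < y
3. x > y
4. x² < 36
No

A contradictory subset is {x < y, x > y}. No integer assignment can satisfy these jointly:

  - x < y: bounds one variable relative to another variable
  - x > y: bounds one variable relative to another variable

Direct contradiction: y > x and x > y cannot both hold.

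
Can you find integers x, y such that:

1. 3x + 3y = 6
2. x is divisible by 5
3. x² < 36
Yes

Take x = 0, y = 2. Substituting into each constraint:
  (1) 3(0) + 3(2) = 6 ✓
  (2) 0 = 5 × 0, remainder 0 ✓
  (3) x² = (0)² = 0, and 0 < 36 ✓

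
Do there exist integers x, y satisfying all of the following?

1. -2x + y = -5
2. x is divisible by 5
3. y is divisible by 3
Yes

Take x = -5, y = -15. Substituting into each constraint:
  (1) -2(-5) + (-15) = -5 ✓
  (2) -5 = 5 × -1, remainder 0 ✓
  (3) -15 = 3 × -5, remainder 0 ✓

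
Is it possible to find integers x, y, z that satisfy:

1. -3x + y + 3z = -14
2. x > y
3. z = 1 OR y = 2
Yes

Take x = 8, y = 7, z = 1. Substituting into each constraint:
  (1) -3(8) + 7 + 3(1) = -14 ✓
  (2) 8 > 7 ✓
  (3) z = 1, target 1 ✓ (first branch holds)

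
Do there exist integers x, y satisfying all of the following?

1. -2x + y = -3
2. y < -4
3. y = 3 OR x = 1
No

The full constraint system is jointly infeasible over the integers. Each constraint and what it forces:

  - -2x + y = -3: is a linear equation tying the variables together
  - y < -4: bounds one variable relative to a constant
  - y = 3 OR x = 1: forces a choice: either y = 3 or x = 1

Split on the disjunction (y = 3 OR x = 1):
  • If y = 3: this contradicts the bound y ≤ -5.
  • If x = 1: the equation forces y = -1, which contradicts the bound y ≤ -5.
Both branches are infeasible, so the system has no integer solution.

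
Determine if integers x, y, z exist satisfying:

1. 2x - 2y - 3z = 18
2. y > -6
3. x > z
Yes

Take x = -5, y = -5, z = -6. Substituting into each constraint:
  (1) 2(-5) - 2(-5) - 3(-6) = 18 ✓
  (2) -5 > -6 ✓
  (3) -5 > -6 ✓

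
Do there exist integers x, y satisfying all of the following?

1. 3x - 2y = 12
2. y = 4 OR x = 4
Yes

Take x = 4, y = 0. Substituting into each constraint:
  (1) 3(4) - 2(0) = 12 ✓
  (2) x = 4, target 4 ✓ (second branch holds)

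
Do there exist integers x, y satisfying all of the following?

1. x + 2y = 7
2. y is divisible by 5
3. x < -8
Yes

Take x = -13, y = 10. Substituting into each constraint:
  (1) (-13) + 2(10) = 7 ✓
  (2) 10 = 5 × 2, remainder 0 ✓
  (3) -13 < -8 ✓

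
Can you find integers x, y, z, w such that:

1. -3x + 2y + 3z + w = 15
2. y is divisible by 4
Yes

Take x = 0, y = 0, z = 5, w = 0. Substituting into each constraint:
  (1) -3(0) + 2(0) + 3(5) + 0 = 15 ✓
  (2) 0 = 4 × 0, remainder 0 ✓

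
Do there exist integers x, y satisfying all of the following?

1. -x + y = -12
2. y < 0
Yes

Take x = 0, y = -12. Substituting into each constraint:
  (1) 0 + (-12) = -12 ✓
  (2) -12 < 0 ✓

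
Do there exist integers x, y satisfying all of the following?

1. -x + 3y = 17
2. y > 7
Yes

Take x = 7, y = 8. Substituting into each constraint:
  (1) (-7) + 3(8) = 17 ✓
  (2) 8 > 7 ✓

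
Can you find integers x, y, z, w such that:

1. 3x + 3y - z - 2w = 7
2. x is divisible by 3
Yes

Take x = 0, y = 3, z = 2, w = 0. Substituting into each constraint:
  (1) 3(0) + 3(3) + (-2) - 2(0) = 7 ✓
  (2) 0 = 3 × 0, remainder 0 ✓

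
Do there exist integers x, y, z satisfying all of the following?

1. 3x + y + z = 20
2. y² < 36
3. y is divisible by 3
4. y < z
Yes

Take x = 6, y = 0, z = 2. Substituting into each constraint:
  (1) 3(6) + 0 + 2 = 20 ✓
  (2) y² = (0)² = 0, and 0 < 36 ✓
  (3) 0 = 3 × 0, remainder 0 ✓
  (4) 0 < 2 ✓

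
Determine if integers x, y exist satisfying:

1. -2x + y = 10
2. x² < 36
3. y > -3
Yes

Take x = -5, y = 0. Substituting into each constraint:
  (1) -2(-5) + 0 = 10 ✓
  (2) x² = (-5)² = 25, and 25 < 36 ✓
  (3) 0 > -3 ✓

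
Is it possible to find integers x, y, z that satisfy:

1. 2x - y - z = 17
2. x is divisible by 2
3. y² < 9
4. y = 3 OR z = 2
Yes

Take x = 10, y = 1, z = 2. Substituting into each constraint:
  (1) 2(10) + (-1) + (-2) = 17 ✓
  (2) 10 = 2 × 5, remainder 0 ✓
  (3) y² = (1)² = 1, and 1 < 9 ✓
  (4) z = 2, target 2 ✓ (second branch holds)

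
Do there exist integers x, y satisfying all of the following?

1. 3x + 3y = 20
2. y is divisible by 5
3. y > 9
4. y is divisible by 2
No

Even the single constraint (3x + 3y = 20) is infeasible over the integers.

  - 3x + 3y = 20: every term on the left is divisible by 3, so the LHS ≡ 0 (mod 3), but the RHS 20 is not — no integer solution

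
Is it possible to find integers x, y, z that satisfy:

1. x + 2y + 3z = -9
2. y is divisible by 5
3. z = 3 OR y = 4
Yes

Take x = -18, y = 0, z = 3. Substituting into each constraint:
  (1) (-18) + 2(0) + 3(3) = -9 ✓
  (2) 0 = 5 × 0, remainder 0 ✓
  (3) z = 3, target 3 ✓ (first branch holds)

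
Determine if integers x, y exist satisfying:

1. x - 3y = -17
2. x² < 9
Yes

Take x = -2, y = 5. Substituting into each constraint:
  (1) (-2) - 3(5) = -17 ✓
  (2) x² = (-2)² = 4, and 4 < 9 ✓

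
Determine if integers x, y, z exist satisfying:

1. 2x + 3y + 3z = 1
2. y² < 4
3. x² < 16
Yes

Take x = 2, y = 0, z = -1. Substituting into each constraint:
  (1) 2(2) + 3(0) + 3(-1) = 1 ✓
  (2) y² = (0)² = 0, and 0 < 4 ✓
  (3) x² = (2)² = 4, and 4 < 16 ✓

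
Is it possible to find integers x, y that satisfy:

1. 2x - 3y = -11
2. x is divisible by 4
Yes

Take x = -4, y = 1. Substituting into each constraint:
  (1) 2(-4) - 3(1) = -11 ✓
  (2) -4 = 4 × -1, remainder 0 ✓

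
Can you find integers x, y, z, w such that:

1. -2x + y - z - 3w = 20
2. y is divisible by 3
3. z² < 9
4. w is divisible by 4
Yes

Take x = -9, y = 3, z = 1, w = 0. Substituting into each constraint:
  (1) -2(-9) + 3 + (-1) - 3(0) = 20 ✓
  (2) 3 = 3 × 1, remainder 0 ✓
  (3) z² = (1)² = 1, and 1 < 9 ✓
  (4) 0 = 4 × 0, remainder 0 ✓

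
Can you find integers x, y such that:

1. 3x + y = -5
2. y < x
Yes

Take x = -1, y = -2. Substituting into each constraint:
  (1) 3(-1) + (-2) = -5 ✓
  (2) -2 < -1 ✓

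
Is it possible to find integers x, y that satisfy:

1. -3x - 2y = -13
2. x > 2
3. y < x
Yes

Take x = 3, y = 2. Substituting into each constraint:
  (1) -3(3) - 2(2) = -13 ✓
  (2) 3 > 2 ✓
  (3) 2 < 3 ✓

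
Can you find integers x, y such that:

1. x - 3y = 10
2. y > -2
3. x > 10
Yes

Take x = 13, y = 1. Substituting into each constraint:
  (1) 13 - 3(1) = 10 ✓
  (2) 1 > -2 ✓
  (3) 13 > 10 ✓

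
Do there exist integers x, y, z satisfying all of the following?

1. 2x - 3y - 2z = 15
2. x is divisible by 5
Yes

Take x = 0, y = -5, z = 0. Substituting into each constraint:
  (1) 2(0) - 3(-5) - 2(0) = 15 ✓
  (2) 0 = 5 × 0, remainder 0 ✓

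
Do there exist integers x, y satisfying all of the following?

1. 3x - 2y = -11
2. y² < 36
Yes

Take x = -3, y = 1. Substituting into each constraint:
  (1) 3(-3) - 2(1) = -11 ✓
  (2) y² = (1)² = 1, and 1 < 36 ✓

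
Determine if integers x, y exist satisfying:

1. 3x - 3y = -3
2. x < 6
Yes

Take x = -1, y = 0. Substituting into each constraint:
  (1) 3(-1) - 3(0) = -3 ✓
  (2) -1 < 6 ✓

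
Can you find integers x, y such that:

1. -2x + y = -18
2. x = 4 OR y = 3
Yes

Take x = 4, y = -10. Substituting into each constraint:
  (1) -2(4) + (-10) = -18 ✓
  (2) x = 4, target 4 ✓ (first branch holds)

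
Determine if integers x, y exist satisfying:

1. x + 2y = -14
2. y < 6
Yes

Take x = 0, y = -7. Substituting into each constraint:
  (1) 0 + 2(-7) = -14 ✓
  (2) -7 < 6 ✓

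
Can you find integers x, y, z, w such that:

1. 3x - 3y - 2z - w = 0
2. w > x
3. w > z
Yes

Take x = -1, y = 1, z = -3, w = 0. Substituting into each constraint:
  (1) 3(-1) - 3(1) - 2(-3) + 0 = 0 ✓
  (2) 0 > -1 ✓
  (3) 0 > -3 ✓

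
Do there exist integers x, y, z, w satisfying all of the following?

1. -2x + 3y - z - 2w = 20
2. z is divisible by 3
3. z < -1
Yes

Take x = -1, y = 5, z = -3, w = 0. Substituting into each constraint:
  (1) -2(-1) + 3(5) + 3 - 2(0) = 20 ✓
  (2) -3 = 3 × -1, remainder 0 ✓
  (3) -3 < -1 ✓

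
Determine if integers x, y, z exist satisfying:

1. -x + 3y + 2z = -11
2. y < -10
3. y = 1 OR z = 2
Yes

Take x = -18, y = -11, z = 2. Substituting into each constraint:
  (1) 18 + 3(-11) + 2(2) = -11 ✓
  (2) -11 < -10 ✓
  (3) z = 2, target 2 ✓ (second branch holds)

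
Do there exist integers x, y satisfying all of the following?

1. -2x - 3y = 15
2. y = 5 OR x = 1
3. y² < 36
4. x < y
Yes

Take x = -15, y = 5. Substituting into each constraint:
  (1) -2(-15) - 3(5) = 15 ✓
  (2) y = 5, target 5 ✓ (first branch holds)
  (3) y² = (5)² = 25, and 25 < 36 ✓
  (4) -15 < 5 ✓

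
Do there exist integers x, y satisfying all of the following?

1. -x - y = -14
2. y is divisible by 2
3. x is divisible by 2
Yes

Take x = 0, y = 14. Substituting into each constraint:
  (1) 0 + (-14) = -14 ✓
  (2) 14 = 2 × 7, remainder 0 ✓
  (3) 0 = 2 × 0, remainder 0 ✓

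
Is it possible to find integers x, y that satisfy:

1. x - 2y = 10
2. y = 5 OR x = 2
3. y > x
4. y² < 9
No

A contradictory subset is {x - 2y = 10, y = 5 OR x = 2, y > x}. No integer assignment can satisfy these jointly:

  - x - 2y = 10: is a linear equation tying the variables together
  - y = 5 OR x = 2: forces a choice: either y = 5 or x = 2
  - y > x: bounds one variable relative to another variable

Split on the disjunction (y = 5 OR x = 2):
  • If y = 5: the equation forces x = 20, giving (y, x) = (5, 20), which violates y > x.
  • If x = 2: the equation forces y = -4, giving (x, y) = (2, -4), which violates y > x.
Both branches are infeasible, so the system has no integer solution.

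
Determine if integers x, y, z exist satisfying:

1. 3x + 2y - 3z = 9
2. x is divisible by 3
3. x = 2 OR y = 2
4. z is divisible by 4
No

A contradictory subset is {3x + 2y - 3z = 9, x is divisible by 3, x = 2 OR y = 2}. No integer assignment can satisfy these jointly:

  - 3x + 2y - 3z = 9: is a linear equation tying the variables together
  - x is divisible by 3: restricts x to multiples of 3
  - x = 2 OR y = 2: forces a choice: either x = 2 or y = 2

Split on the disjunction (x = 2 OR y = 2):
  • If x = 2: this contradicts the divisibility constraint — 2 is not a multiple of 3.
  • If y = 2: with y = 2, writing x = 3x', every remaining term of the linear equation is divisible by 3, so the left side is ≡ 0 (mod 3); but the right side 5 ≡ 2 (mod 3). No integers can satisfy it.
Both branches are infeasible, so the system has no integer solution.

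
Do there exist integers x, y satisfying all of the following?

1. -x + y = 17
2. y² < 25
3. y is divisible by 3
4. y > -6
Yes

Take x = -17, y = 0. Substituting into each constraint:
  (1) 17 + 0 = 17 ✓
  (2) y² = (0)² = 0, and 0 < 25 ✓
  (3) 0 = 3 × 0, remainder 0 ✓
  (4) 0 > -6 ✓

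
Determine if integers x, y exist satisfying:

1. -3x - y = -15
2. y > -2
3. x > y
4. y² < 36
Yes

Take x = 5, y = 0. Substituting into each constraint:
  (1) -3(5) + 0 = -15 ✓
  (2) 0 > -2 ✓
  (3) 5 > 0 ✓
  (4) y² = (0)² = 0, and 0 < 36 ✓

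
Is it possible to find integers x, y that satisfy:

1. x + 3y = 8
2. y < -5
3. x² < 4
No

The full constraint system is jointly infeasible over the integers. Each constraint and what it forces:

  - x + 3y = 8: is a linear equation tying the variables together
  - y < -5: bounds one variable relative to a constant
  - x² < 4: restricts x to |x| ≤ 1

Range argument: with x ∈ [-1, 1], y ∈ [−∞, -6], the left side of the equation is at most -17, but the right side is 8 > -17. No integer solution exists.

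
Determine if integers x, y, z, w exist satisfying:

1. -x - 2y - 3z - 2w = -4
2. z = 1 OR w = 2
Yes

Take x = 0, y = 0, z = 0, w = 2. Substituting into each constraint:
  (1) 0 - 2(0) - 3(0) - 2(2) = -4 ✓
  (2) w = 2, target 2 ✓ (second branch holds)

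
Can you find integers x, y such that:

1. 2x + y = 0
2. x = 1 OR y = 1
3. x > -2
Yes

Take x = 1, y = -2. Substituting into each constraint:
  (1) 2(1) + (-2) = 0 ✓
  (2) x = 1, target 1 ✓ (first branch holds)
  (3) 1 > -2 ✓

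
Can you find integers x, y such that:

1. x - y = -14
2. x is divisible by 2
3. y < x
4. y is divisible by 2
No

A contradictory subset is {x - y = -14, y < x}. No integer assignment can satisfy these jointly:

  - x - y = -14: is a linear equation tying the variables together
  - y < x: bounds one variable relative to another variable

From the equation, x − y = -14, i.e. x − y = -14; but x > y requires x − y ≥ 1. Contradiction.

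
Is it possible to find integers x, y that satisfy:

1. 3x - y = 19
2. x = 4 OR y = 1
Yes

Take x = 4, y = -7. Substituting into each constraint:
  (1) 3(4) + 7 = 19 ✓
  (2) x = 4, target 4 ✓ (first branch holds)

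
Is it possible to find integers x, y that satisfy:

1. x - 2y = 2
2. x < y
Yes

Take x = -4, y = -3. Substituting into each constraint:
  (1) (-4) - 2(-3) = 2 ✓
  (2) -4 < -3 ✓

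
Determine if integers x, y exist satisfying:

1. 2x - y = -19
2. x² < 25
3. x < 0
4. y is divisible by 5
Yes

Take x = -2, y = 15. Substituting into each constraint:
  (1) 2(-2) + (-15) = -19 ✓
  (2) x² = (-2)² = 4, and 4 < 25 ✓
  (3) -2 < 0 ✓
  (4) 15 = 5 × 3, remainder 0 ✓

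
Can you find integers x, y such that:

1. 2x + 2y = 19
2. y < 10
No

Even the single constraint (2x + 2y = 19) is infeasible over the integers.

  - 2x + 2y = 19: every term on the left is divisible by 2, so the LHS ≡ 0 (mod 2), but the RHS 19 is not — no integer solution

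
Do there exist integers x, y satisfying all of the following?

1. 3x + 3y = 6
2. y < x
Yes

Take x = 2, y = 0. Substituting into each constraint:
  (1) 3(2) + 3(0) = 6 ✓
  (2) 0 < 2 ✓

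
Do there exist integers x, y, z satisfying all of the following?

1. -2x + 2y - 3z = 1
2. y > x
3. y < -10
Yes

Take x = -13, y = -11, z = 1. Substituting into each constraint:
  (1) -2(-13) + 2(-11) - 3(1) = 1 ✓
  (2) -11 > -13 ✓
  (3) -11 < -10 ✓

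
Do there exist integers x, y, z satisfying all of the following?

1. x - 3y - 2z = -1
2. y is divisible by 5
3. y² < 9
Yes

Take x = -1, y = 0, z = 0. Substituting into each constraint:
  (1) (-1) - 3(0) - 2(0) = -1 ✓
  (2) 0 = 5 × 0, remainder 0 ✓
  (3) y² = (0)² = 0, and 0 < 9 ✓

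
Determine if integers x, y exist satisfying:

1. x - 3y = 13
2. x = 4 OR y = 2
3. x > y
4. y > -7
Yes

Take x = 4, y = -3. Substituting into each constraint:
  (1) 4 - 3(-3) = 13 ✓
  (2) x = 4, target 4 ✓ (first branch holds)
  (3) 4 > -3 ✓
  (4) -3 > -7 ✓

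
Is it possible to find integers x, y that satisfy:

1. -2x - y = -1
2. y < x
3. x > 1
Yes

Take x = 2, y = -3. Substituting into each constraint:
  (1) -2(2) + 3 = -1 ✓
  (2) -3 < 2 ✓
  (3) 2 > 1 ✓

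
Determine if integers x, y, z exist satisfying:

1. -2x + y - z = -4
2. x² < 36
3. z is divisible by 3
Yes

Take x = 2, y = 0, z = 0. Substituting into each constraint:
  (1) -2(2) + 0 + 0 = -4 ✓
  (2) x² = (2)² = 4, and 4 < 36 ✓
  (3) 0 = 3 × 0, remainder 0 ✓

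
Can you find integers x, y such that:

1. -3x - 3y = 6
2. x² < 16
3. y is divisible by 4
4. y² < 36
Yes

Take x = -2, y = 0. Substituting into each constraint:
  (1) -3(-2) - 3(0) = 6 ✓
  (2) x² = (-2)² = 4, and 4 < 16 ✓
  (3) 0 = 4 × 0, remainder 0 ✓
  (4) y² = (0)² = 0, and 0 < 36 ✓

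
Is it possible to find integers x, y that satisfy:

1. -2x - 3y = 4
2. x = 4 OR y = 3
Yes

Take x = 4, y = -4. Substituting into each constraint:
  (1) -2(4) - 3(-4) = 4 ✓
  (2) x = 4, target 4 ✓ (first branch holds)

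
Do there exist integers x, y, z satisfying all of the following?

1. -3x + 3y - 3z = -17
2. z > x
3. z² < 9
No

Even the single constraint (-3x + 3y - 3z = -17) is infeasible over the integers.

  - -3x + 3y - 3z = -17: every term on the left is divisible by 3, so the LHS ≡ 0 (mod 3), but the RHS -17 is not — no integer solution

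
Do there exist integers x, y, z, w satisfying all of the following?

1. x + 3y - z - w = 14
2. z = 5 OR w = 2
Yes

Take x = 16, y = 0, z = 0, w = 2. Substituting into each constraint:
  (1) 16 + 3(0) + 0 + (-2) = 14 ✓
  (2) w = 2, target 2 ✓ (second branch holds)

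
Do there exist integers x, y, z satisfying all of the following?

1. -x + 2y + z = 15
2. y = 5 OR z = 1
Yes

Take x = 0, y = 7, z = 1. Substituting into each constraint:
  (1) 0 + 2(7) + 1 = 15 ✓
  (2) z = 1, target 1 ✓ (second branch holds)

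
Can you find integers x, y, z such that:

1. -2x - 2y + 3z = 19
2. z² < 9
Yes

Take x = -8, y = 0, z = 1. Substituting into each constraint:
  (1) -2(-8) - 2(0) + 3(1) = 19 ✓
  (2) z² = (1)² = 1, and 1 < 9 ✓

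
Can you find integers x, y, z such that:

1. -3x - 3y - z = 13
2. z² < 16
Yes

Take x = 0, y = -5, z = 2. Substituting into each constraint:
  (1) -3(0) - 3(-5) + (-2) = 13 ✓
  (2) z² = (2)² = 4, and 4 < 16 ✓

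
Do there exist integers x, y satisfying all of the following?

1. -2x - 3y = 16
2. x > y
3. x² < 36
Yes

Take x = -2, y = -4. Substituting into each constraint:
  (1) -2(-2) - 3(-4) = 16 ✓
  (2) -2 > -4 ✓
  (3) x² = (-2)² = 4, and 4 < 36 ✓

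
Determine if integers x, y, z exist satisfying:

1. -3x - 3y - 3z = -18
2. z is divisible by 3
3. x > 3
Yes

Take x = 4, y = 2, z = 0. Substituting into each constraint:
  (1) -3(4) - 3(2) - 3(0) = -18 ✓
  (2) 0 = 3 × 0, remainder 0 ✓
  (3) 4 > 3 ✓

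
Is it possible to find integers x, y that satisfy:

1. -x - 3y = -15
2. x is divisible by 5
Yes

Take x = 0, y = 5. Substituting into each constraint:
  (1) 0 - 3(5) = -15 ✓
  (2) 0 = 5 × 0, remainder 0 ✓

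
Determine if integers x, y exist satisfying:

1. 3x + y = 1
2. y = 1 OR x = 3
Yes

Take x = 0, y = 1. Substituting into each constraint:
  (1) 3(0) + 1 = 1 ✓
  (2) y = 1, target 1 ✓ (first branch holds)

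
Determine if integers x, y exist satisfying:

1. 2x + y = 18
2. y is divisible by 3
Yes

Take x = 9, y = 0. Substituting into each constraint:
  (1) 2(9) + 0 = 18 ✓
  (2) 0 = 3 × 0, remainder 0 ✓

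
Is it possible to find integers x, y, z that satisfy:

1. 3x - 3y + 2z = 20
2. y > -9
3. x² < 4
Yes

Take x = 0, y = 0, z = 10. Substituting into each constraint:
  (1) 3(0) - 3(0) + 2(10) = 20 ✓
  (2) 0 > -9 ✓
  (3) x² = (0)² = 0, and 0 < 4 ✓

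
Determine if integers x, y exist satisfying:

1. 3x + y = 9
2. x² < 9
Yes

Take x = 0, y = 9. Substituting into each constraint:
  (1) 3(0) + 9 = 9 ✓
  (2) x² = (0)² = 0, and 0 < 9 ✓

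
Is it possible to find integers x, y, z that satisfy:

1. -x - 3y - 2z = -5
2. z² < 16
Yes

Take x = 5, y = 0, z = 0. Substituting into each constraint:
  (1) (-5) - 3(0) - 2(0) = -5 ✓
  (2) z² = (0)² = 0, and 0 < 16 ✓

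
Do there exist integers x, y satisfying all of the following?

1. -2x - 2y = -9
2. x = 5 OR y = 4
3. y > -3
No

Even the single constraint (-2x - 2y = -9) is infeasible over the integers.

  - -2x - 2y = -9: every term on the left is divisible by 2, so the LHS ≡ 0 (mod 2), but the RHS -9 is not — no integer solution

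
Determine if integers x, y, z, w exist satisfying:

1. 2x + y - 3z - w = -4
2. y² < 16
Yes

Take x = -2, y = 0, z = 0, w = 0. Substituting into each constraint:
  (1) 2(-2) + 0 - 3(0) + 0 = -4 ✓
  (2) y² = (0)² = 0, and 0 < 16 ✓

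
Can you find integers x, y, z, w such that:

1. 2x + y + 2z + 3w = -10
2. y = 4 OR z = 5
Yes

Take x = -10, y = 0, z = 5, w = 0. Substituting into each constraint:
  (1) 2(-10) + 0 + 2(5) + 3(0) = -10 ✓
  (2) z = 5, target 5 ✓ (second branch holds)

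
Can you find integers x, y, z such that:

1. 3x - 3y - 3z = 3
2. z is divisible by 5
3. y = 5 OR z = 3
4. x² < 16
Yes

Take x = 1, y = 5, z = -5. Substituting into each constraint:
  (1) 3(1) - 3(5) - 3(-5) = 3 ✓
  (2) -5 = 5 × -1, remainder 0 ✓
  (3) y = 5, target 5 ✓ (first branch holds)
  (4) x² = (1)² = 1, and 1 < 16 ✓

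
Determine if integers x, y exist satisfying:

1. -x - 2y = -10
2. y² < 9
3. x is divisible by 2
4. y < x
Yes

Take x = 6, y = 2. Substituting into each constraint:
  (1) (-6) - 2(2) = -10 ✓
  (2) y² = (2)² = 4, and 4 < 9 ✓
  (3) 6 = 2 × 3, remainder 0 ✓
  (4) 2 < 6 ✓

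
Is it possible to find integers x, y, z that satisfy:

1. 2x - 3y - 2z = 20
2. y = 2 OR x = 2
Yes

Take x = 1, y = 2, z = -12. Substituting into each constraint:
  (1) 2(1) - 3(2) - 2(-12) = 20 ✓
  (2) y = 2, target 2 ✓ (first branch holds)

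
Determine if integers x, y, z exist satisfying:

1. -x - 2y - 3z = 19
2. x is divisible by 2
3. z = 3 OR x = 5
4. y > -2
Yes

Take x = -26, y = -1, z = 3. Substituting into each constraint:
  (1) 26 - 2(-1) - 3(3) = 19 ✓
  (2) -26 = 2 × -13, remainder 0 ✓
  (3) z = 3, target 3 ✓ (first branch holds)
  (4) -1 > -2 ✓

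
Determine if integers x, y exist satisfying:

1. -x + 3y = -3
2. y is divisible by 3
Yes

Take x = 3, y = 0. Substituting into each constraint:
  (1) (-3) + 3(0) = -3 ✓
  (2) 0 = 3 × 0, remainder 0 ✓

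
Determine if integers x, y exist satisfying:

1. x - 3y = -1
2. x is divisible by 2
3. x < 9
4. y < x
Yes

Take x = 2, y = 1. Substituting into each constraint:
  (1) 2 - 3(1) = -1 ✓
  (2) 2 = 2 × 1, remainder 0 ✓
  (3) 2 < 9 ✓
  (4) 1 < 2 ✓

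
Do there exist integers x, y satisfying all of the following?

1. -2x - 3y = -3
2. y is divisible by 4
No

The full constraint system is jointly infeasible over the integers. Each constraint and what it forces:

  - -2x - 3y = -3: is a linear equation tying the variables together
  - y is divisible by 4: restricts y to multiples of 4

Modular obstruction: writing y = 4y', every remaining term of the linear equation is divisible by 2, so the left side is ≡ 0 (mod 2); but the right side -3 ≡ 1 (mod 2). No integers can satisfy it.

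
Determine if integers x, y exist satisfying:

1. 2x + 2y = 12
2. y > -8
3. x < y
Yes

Take x = 2, y = 4. Substituting into each constraint:
  (1) 2(2) + 2(4) = 12 ✓
  (2) 4 > -8 ✓
  (3) 2 < 4 ✓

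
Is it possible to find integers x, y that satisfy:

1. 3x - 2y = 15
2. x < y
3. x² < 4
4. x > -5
No

A contradictory subset is {3x - 2y = 15, x < y, x² < 4}. No integer assignment can satisfy these jointly:

  - 3x - 2y = 15: is a linear equation tying the variables together
  - x < y: bounds one variable relative to another variable
  - x² < 4: restricts x to |x| ≤ 1

Propagating the comparison: y > x and x ≥ -1 give y ≥ 0. Range argument: with x ∈ [-1, 1], y ∈ [0, ∞], the left side of the equation is at most 3, but the right side is 15 > 3. No integer solution exists.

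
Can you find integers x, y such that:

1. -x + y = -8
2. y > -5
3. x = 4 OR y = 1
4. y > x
No

A contradictory subset is {-x + y = -8, y > x}. No integer assignment can satisfy these jointly:

  - -x + y = -8: is a linear equation tying the variables together
  - y > x: bounds one variable relative to another variable

From the equation, x − y = 8, i.e. y − x = -8; but y > x requires y − x ≥ 1. Contradiction.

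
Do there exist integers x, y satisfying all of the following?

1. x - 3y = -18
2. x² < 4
Yes

Take x = 0, y = 6. Substituting into each constraint:
  (1) 0 - 3(6) = -18 ✓
  (2) x² = (0)² = 0, and 0 < 4 ✓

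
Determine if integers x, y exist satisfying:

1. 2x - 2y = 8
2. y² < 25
Yes

Take x = 0, y = -4. Substituting into each constraint:
  (1) 2(0) - 2(-4) = 8 ✓
  (2) y² = (-4)² = 16, and 16 < 25 ✓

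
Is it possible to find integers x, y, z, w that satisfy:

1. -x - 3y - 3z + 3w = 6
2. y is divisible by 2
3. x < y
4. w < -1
Yes

Take x = -3, y = -2, z = -1, w = -2. Substituting into each constraint:
  (1) 3 - 3(-2) - 3(-1) + 3(-2) = 6 ✓
  (2) -2 = 2 × -1, remainder 0 ✓
  (3) -3 < -2 ✓
  (4) -2 < -1 ✓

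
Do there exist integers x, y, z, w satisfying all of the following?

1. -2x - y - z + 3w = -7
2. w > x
Yes

Take x = -1, y = 9, z = 0, w = 0. Substituting into each constraint:
  (1) -2(-1) + (-9) + 0 + 3(0) = -7 ✓
  (2) 0 > -1 ✓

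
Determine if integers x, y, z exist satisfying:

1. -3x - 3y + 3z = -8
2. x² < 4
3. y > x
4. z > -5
No

Even the single constraint (-3x - 3y + 3z = -8) is infeasible over the integers.

  - -3x - 3y + 3z = -8: every term on the left is divisible by 3, so the LHS ≡ 0 (mod 3), but the RHS -8 is not — no integer solution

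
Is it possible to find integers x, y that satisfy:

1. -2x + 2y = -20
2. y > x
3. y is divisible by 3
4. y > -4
No

A contradictory subset is {-2x + 2y = -20, y > x}. No integer assignment can satisfy these jointly:

  - -2x + 2y = -20: is a linear equation tying the variables together
  - y > x: bounds one variable relative to another variable

From the equation, x − y = 10, i.e. y − x = -10; but y > x requires y − x ≥ 1. Contradiction.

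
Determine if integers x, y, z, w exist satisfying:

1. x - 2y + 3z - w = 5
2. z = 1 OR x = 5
Yes

Take x = 5, y = 0, z = 0, w = 0. Substituting into each constraint:
  (1) 5 - 2(0) + 3(0) + 0 = 5 ✓
  (2) x = 5, target 5 ✓ (second branch holds)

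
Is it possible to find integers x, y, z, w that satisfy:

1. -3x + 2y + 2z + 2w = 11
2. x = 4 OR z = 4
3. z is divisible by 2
Yes

Take x = 5, y = 0, z = 4, w = 9. Substituting into each constraint:
  (1) -3(5) + 2(0) + 2(4) + 2(9) = 11 ✓
  (2) z = 4, target 4 ✓ (second branch holds)
  (3) 4 = 2 × 2, remainder 0 ✓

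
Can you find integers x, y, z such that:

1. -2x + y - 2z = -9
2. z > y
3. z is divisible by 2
Yes

Take x = 4, y = -1, z = 0. Substituting into each constraint:
  (1) -2(4) + (-1) - 2(0) = -9 ✓
  (2) 0 > -1 ✓
  (3) 0 = 2 × 0, remainder 0 ✓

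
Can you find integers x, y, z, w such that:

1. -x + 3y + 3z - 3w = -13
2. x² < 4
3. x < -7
No

A contradictory subset is {x² < 4, x < -7}. No integer assignment can satisfy these jointly:

  - x² < 4: restricts x to |x| ≤ 1
  - x < -7: bounds one variable relative to a constant

Direct contradiction: the bounds on x require x ≥ -1 and x ≤ -8 simultaneously, which is empty.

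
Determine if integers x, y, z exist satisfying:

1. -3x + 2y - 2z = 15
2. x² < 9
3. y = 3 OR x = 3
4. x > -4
Yes

Take x = 1, y = 3, z = -6. Substituting into each constraint:
  (1) -3(1) + 2(3) - 2(-6) = 15 ✓
  (2) x² = (1)² = 1, and 1 < 9 ✓
  (3) y = 3, target 3 ✓ (first branch holds)
  (4) 1 > -4 ✓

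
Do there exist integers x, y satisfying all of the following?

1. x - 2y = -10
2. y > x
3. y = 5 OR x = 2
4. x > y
No

A contradictory subset is {y > x, x > y}. No integer assignment can satisfy these jointly:

  - y > x: bounds one variable relative to another variable
  - x > y: bounds one variable relative to another variable

Direct contradiction: y > x and x > y cannot both hold.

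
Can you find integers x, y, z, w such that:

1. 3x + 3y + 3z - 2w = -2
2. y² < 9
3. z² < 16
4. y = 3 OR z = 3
Yes

Take x = 0, y = 1, z = 3, w = 7. Substituting into each constraint:
  (1) 3(0) + 3(1) + 3(3) - 2(7) = -2 ✓
  (2) y² = (1)² = 1, and 1 < 9 ✓
  (3) z² = (3)² = 9, and 9 < 16 ✓
  (4) z = 3, target 3 ✓ (second branch holds)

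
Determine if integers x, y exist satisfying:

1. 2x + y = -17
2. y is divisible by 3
Yes

Take x = 2, y = -21. Substituting into each constraint:
  (1) 2(2) + (-21) = -17 ✓
  (2) -21 = 3 × -7, remainder 0 ✓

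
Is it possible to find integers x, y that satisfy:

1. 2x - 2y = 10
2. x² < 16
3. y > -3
Yes

Take x = 3, y = -2. Substituting into each constraint:
  (1) 2(3) - 2(-2) = 10 ✓
  (2) x² = (3)² = 9, and 9 < 16 ✓
  (3) -2 > -3 ✓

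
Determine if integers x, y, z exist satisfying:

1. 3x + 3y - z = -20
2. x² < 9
Yes

Take x = 0, y = -6, z = 2. Substituting into each constraint:
  (1) 3(0) + 3(-6) + (-2) = -20 ✓
  (2) x² = (0)² = 0, and 0 < 9 ✓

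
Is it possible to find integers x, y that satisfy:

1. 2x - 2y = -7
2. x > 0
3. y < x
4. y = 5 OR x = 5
No

Even the single constraint (2x - 2y = -7) is infeasible over the integers.

  - 2x - 2y = -7: every term on the left is divisible by 2, so the LHS ≡ 0 (mod 2), but the RHS -7 is not — no integer solution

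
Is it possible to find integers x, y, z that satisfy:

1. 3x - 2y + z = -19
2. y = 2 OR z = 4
Yes

Take x = 1, y = 13, z = 4. Substituting into each constraint:
  (1) 3(1) - 2(13) + 4 = -19 ✓
  (2) z = 4, target 4 ✓ (second branch holds)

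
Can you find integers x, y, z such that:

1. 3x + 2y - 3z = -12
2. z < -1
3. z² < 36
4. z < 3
Yes

Take x = 0, y = -9, z = -2. Substituting into each constraint:
  (1) 3(0) + 2(-9) - 3(-2) = -12 ✓
  (2) -2 < -1 ✓
  (3) z² = (-2)² = 4, and 4 < 36 ✓
  (4) -2 < 3 ✓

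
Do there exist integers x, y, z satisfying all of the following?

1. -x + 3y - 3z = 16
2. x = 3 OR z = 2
Yes

Take x = 5, y = 9, z = 2. Substituting into each constraint:
  (1) (-5) + 3(9) - 3(2) = 16 ✓
  (2) z = 2, target 2 ✓ (second branch holds)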